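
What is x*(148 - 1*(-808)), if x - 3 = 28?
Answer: 29636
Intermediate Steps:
x = 31 (x = 3 + 28 = 31)
x*(148 - 1*(-808)) = 31*(148 - 1*(-808)) = 31*(148 + 808) = 31*956 = 29636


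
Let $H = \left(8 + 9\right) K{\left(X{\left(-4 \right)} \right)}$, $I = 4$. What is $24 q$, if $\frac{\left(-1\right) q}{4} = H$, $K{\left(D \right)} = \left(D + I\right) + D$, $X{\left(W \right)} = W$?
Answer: $6528$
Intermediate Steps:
$K{\left(D \right)} = 4 + 2 D$ ($K{\left(D \right)} = \left(D + 4\right) + D = \left(4 + D\right) + D = 4 + 2 D$)
$H = -68$ ($H = \left(8 + 9\right) \left(4 + 2 \left(-4\right)\right) = 17 \left(4 - 8\right) = 17 \left(-4\right) = -68$)
$q = 272$ ($q = \left(-4\right) \left(-68\right) = 272$)
$24 q = 24 \cdot 272 = 6528$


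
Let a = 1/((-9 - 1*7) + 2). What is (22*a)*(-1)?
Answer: 11/7 ≈ 1.5714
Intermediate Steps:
a = -1/14 (a = 1/((-9 - 7) + 2) = 1/(-16 + 2) = 1/(-14) = -1/14 ≈ -0.071429)
(22*a)*(-1) = (22*(-1/14))*(-1) = -11/7*(-1) = 11/7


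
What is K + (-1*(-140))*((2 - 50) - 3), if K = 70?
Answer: -7070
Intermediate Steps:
K + (-1*(-140))*((2 - 50) - 3) = 70 + (-1*(-140))*((2 - 50) - 3) = 70 + 140*(-48 - 3) = 70 + 140*(-51) = 70 - 7140 = -7070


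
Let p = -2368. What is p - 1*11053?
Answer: -13421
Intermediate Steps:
p - 1*11053 = -2368 - 1*11053 = -2368 - 11053 = -13421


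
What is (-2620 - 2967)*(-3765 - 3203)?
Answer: 38930216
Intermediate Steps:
(-2620 - 2967)*(-3765 - 3203) = -5587*(-6968) = 38930216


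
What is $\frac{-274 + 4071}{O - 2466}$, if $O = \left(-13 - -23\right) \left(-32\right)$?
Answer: $- \frac{3797}{2786} \approx -1.3629$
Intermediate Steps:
$O = -320$ ($O = \left(-13 + 23\right) \left(-32\right) = 10 \left(-32\right) = -320$)
$\frac{-274 + 4071}{O - 2466} = \frac{-274 + 4071}{-320 - 2466} = \frac{3797}{-2786} = 3797 \left(- \frac{1}{2786}\right) = - \frac{3797}{2786}$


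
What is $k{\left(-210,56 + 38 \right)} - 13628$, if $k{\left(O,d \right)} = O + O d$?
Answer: $-33578$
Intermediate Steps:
$k{\left(-210,56 + 38 \right)} - 13628 = - 210 \left(1 + \left(56 + 38\right)\right) - 13628 = - 210 \left(1 + 94\right) - 13628 = \left(-210\right) 95 - 13628 = -19950 - 13628 = -33578$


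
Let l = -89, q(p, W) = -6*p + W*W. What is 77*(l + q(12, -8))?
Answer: -7469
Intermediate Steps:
q(p, W) = W**2 - 6*p (q(p, W) = -6*p + W**2 = W**2 - 6*p)
77*(l + q(12, -8)) = 77*(-89 + ((-8)**2 - 6*12)) = 77*(-89 + (64 - 72)) = 77*(-89 - 8) = 77*(-97) = -7469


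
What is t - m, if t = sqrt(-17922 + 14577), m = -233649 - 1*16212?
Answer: 249861 + I*sqrt(3345) ≈ 2.4986e+5 + 57.836*I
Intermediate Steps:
m = -249861 (m = -233649 - 16212 = -249861)
t = I*sqrt(3345) (t = sqrt(-3345) = I*sqrt(3345) ≈ 57.836*I)
t - m = I*sqrt(3345) - 1*(-249861) = I*sqrt(3345) + 249861 = 249861 + I*sqrt(3345)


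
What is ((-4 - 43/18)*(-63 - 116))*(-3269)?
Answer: -67292365/18 ≈ -3.7385e+6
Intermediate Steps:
((-4 - 43/18)*(-63 - 116))*(-3269) = ((-4 - 43*1/18)*(-179))*(-3269) = ((-4 - 43/18)*(-179))*(-3269) = -115/18*(-179)*(-3269) = (20585/18)*(-3269) = -67292365/18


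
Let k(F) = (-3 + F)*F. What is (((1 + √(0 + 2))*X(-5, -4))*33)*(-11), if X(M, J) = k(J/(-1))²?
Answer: -5808 - 5808*√2 ≈ -14022.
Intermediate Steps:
k(F) = F*(-3 + F)
X(M, J) = J²*(-3 - J)² (X(M, J) = ((J/(-1))*(-3 + J/(-1)))² = ((J*(-1))*(-3 + J*(-1)))² = ((-J)*(-3 - J))² = (-J*(-3 - J))² = J²*(-3 - J)²)
(((1 + √(0 + 2))*X(-5, -4))*33)*(-11) = (((1 + √(0 + 2))*((-4)²*(3 - 4)²))*33)*(-11) = (((1 + √2)*(16*(-1)²))*33)*(-11) = (((1 + √2)*(16*1))*33)*(-11) = (((1 + √2)*16)*33)*(-11) = ((16 + 16*√2)*33)*(-11) = (528 + 528*√2)*(-11) = -5808 - 5808*√2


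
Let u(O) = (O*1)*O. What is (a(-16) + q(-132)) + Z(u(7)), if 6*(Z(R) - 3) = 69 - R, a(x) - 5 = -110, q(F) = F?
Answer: -692/3 ≈ -230.67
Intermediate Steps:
a(x) = -105 (a(x) = 5 - 110 = -105)
u(O) = O**2 (u(O) = O*O = O**2)
Z(R) = 29/2 - R/6 (Z(R) = 3 + (69 - R)/6 = 3 + (23/2 - R/6) = 29/2 - R/6)
(a(-16) + q(-132)) + Z(u(7)) = (-105 - 132) + (29/2 - 1/6*7**2) = -237 + (29/2 - 1/6*49) = -237 + (29/2 - 49/6) = -237 + 19/3 = -692/3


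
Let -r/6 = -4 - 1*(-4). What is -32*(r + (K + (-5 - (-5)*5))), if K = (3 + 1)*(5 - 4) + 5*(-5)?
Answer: 32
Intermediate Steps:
K = -21 (K = 4*1 - 25 = 4 - 25 = -21)
r = 0 (r = -6*(-4 - 1*(-4)) = -6*(-4 + 4) = -6*0 = 0)
-32*(r + (K + (-5 - (-5)*5))) = -32*(0 + (-21 + (-5 - (-5)*5))) = -32*(0 + (-21 + (-5 - 5*(-5)))) = -32*(0 + (-21 + (-5 + 25))) = -32*(0 + (-21 + 20)) = -32*(0 - 1) = -32*(-1) = 32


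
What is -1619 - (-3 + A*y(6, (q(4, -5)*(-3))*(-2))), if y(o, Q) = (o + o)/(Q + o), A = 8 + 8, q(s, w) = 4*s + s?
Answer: -33968/21 ≈ -1617.5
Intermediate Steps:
q(s, w) = 5*s
A = 16
y(o, Q) = 2*o/(Q + o) (y(o, Q) = (2*o)/(Q + o) = 2*o/(Q + o))
-1619 - (-3 + A*y(6, (q(4, -5)*(-3))*(-2))) = -1619 - (-3 + 16*(2*6/(((5*4)*(-3))*(-2) + 6))) = -1619 - (-3 + 16*(2*6/((20*(-3))*(-2) + 6))) = -1619 - (-3 + 16*(2*6/(-60*(-2) + 6))) = -1619 - (-3 + 16*(2*6/(120 + 6))) = -1619 - (-3 + 16*(2*6/126)) = -1619 - (-3 + 16*(2*6*(1/126))) = -1619 - (-3 + 16*(2/21)) = -1619 - (-3 + 32/21) = -1619 - 1*(-31/21) = -1619 + 31/21 = -33968/21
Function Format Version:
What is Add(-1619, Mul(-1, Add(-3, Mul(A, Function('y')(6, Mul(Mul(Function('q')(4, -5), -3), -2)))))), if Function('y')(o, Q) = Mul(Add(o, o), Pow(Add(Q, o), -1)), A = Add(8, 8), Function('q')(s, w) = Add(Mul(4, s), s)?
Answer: Rational(-33968, 21) ≈ -1617.5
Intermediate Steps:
Function('q')(s, w) = Mul(5, s)
A = 16
Function('y')(o, Q) = Mul(2, o, Pow(Add(Q, o), -1)) (Function('y')(o, Q) = Mul(Mul(2, o), Pow(Add(Q, o), -1)) = Mul(2, o, Pow(Add(Q, o), -1)))
Add(-1619, Mul(-1, Add(-3, Mul(A, Function('y')(6, Mul(Mul(Function('q')(4, -5), -3), -2)))))) = Add(-1619, Mul(-1, Add(-3, Mul(16, Mul(2, 6, Pow(Add(Mul(Mul(Mul(5, 4), -3), -2), 6), -1)))))) = Add(-1619, Mul(-1, Add(-3, Mul(16, Mul(2, 6, Pow(Add(Mul(Mul(20, -3), -2), 6), -1)))))) = Add(-1619, Mul(-1, Add(-3, Mul(16, Mul(2, 6, Pow(Add(Mul(-60, -2), 6), -1)))))) = Add(-1619, Mul(-1, Add(-3, Mul(16, Mul(2, 6, Pow(Add(120, 6), -1)))))) = Add(-1619, Mul(-1, Add(-3, Mul(16, Mul(2, 6, Pow(126, -1)))))) = Add(-1619, Mul(-1, Add(-3, Mul(16, Mul(2, 6, Rational(1, 126)))))) = Add(-1619, Mul(-1, Add(-3, Mul(16, Rational(2, 21))))) = Add(-1619, Mul(-1, Add(-3, Rational(32, 21)))) = Add(-1619, Mul(-1, Rational(-31, 21))) = Add(-1619, Rational(31, 21)) = Rational(-33968, 21)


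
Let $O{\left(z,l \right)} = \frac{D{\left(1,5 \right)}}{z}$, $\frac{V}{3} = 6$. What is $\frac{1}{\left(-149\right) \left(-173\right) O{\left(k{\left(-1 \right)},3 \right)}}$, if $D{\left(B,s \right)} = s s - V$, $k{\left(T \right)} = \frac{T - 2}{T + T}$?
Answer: $\frac{3}{360878} \approx 8.3131 \cdot 10^{-6}$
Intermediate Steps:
$V = 18$ ($V = 3 \cdot 6 = 18$)
$k{\left(T \right)} = \frac{-2 + T}{2 T}$
$D{\left(B,s \right)} = -18 + s^{2}$ ($D{\left(B,s \right)} = s s - 18 = s^{2} - 18 = -18 + s^{2}$)
$O{\left(z,l \right)} = \frac{7}{z}$ ($O{\left(z,l \right)} = \frac{-18 + 5^{2}}{z} = \frac{-18 + 25}{z} = \frac{7}{z}$)
$\frac{1}{\left(-149\right) \left(-173\right) O{\left(k{\left(-1 \right)},3 \right)}} = \frac{1}{\left(-149\right) \left(-173\right) \frac{7}{\frac{1}{2} \frac{1}{-1} \left(-2 - 1\right)}} = \frac{1}{25777 \frac{7}{\frac{1}{2} \left(-1\right) \left(-3\right)}} = \frac{1}{25777 \frac{7}{\frac{3}{2}}} = \frac{1}{25777 \cdot 7 \cdot \frac{2}{3}} = \frac{1}{25777 \cdot \frac{14}{3}} = \frac{1}{\frac{360878}{3}} = \frac{3}{360878}$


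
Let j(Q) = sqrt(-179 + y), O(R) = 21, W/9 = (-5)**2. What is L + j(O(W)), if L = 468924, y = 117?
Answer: 468924 + I*sqrt(62) ≈ 4.6892e+5 + 7.874*I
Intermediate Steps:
W = 225 (W = 9*(-5)**2 = 9*25 = 225)
j(Q) = I*sqrt(62) (j(Q) = sqrt(-179 + 117) = sqrt(-62) = I*sqrt(62))
L + j(O(W)) = 468924 + I*sqrt(62)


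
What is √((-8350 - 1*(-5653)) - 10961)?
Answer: I*√13658 ≈ 116.87*I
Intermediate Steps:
√((-8350 - 1*(-5653)) - 10961) = √((-8350 + 5653) - 10961) = √(-2697 - 10961) = √(-13658) = I*√13658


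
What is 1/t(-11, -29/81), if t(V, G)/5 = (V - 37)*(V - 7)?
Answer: 1/4320 ≈ 0.00023148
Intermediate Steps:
t(V, G) = 5*(-37 + V)*(-7 + V) (t(V, G) = 5*((V - 37)*(V - 7)) = 5*((-37 + V)*(-7 + V)) = 5*(-37 + V)*(-7 + V))
1/t(-11, -29/81) = 1/(1295 - 220*(-11) + 5*(-11)²) = 1/(1295 + 2420 + 5*121) = 1/(1295 + 2420 + 605) = 1/4320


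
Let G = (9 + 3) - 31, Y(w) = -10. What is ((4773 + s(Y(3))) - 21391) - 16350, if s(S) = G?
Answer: -32987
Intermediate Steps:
G = -19 (G = 12 - 31 = -19)
s(S) = -19
((4773 + s(Y(3))) - 21391) - 16350 = ((4773 - 19) - 21391) - 16350 = (4754 - 21391) - 16350 = -16637 - 16350 = -32987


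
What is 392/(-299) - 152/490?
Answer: -118764/73255 ≈ -1.6212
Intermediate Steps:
392/(-299) - 152/490 = 392*(-1/299) - 152*1/490 = -392/299 - 76/245 = -118764/73255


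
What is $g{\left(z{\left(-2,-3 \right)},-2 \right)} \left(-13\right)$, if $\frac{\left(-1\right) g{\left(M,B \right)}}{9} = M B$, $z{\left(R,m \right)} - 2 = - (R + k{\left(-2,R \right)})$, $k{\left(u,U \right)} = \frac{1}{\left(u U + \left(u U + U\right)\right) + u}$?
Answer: $- \frac{1755}{2} \approx -877.5$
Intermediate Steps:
$k{\left(u,U \right)} = \frac{1}{U + u + 2 U u}$ ($k{\left(u,U \right)} = \frac{1}{\left(U u + \left(U u + U\right)\right) + u} = \frac{1}{\left(U u + \left(U + U u\right)\right) + u} = \frac{1}{\left(U + 2 U u\right) + u} = \frac{1}{U + u + 2 U u}$)
$z{\left(R,m \right)} = 2 - R - \frac{1}{-2 - 3 R}$ ($z{\left(R,m \right)} = 2 - \left(R + \frac{1}{R - 2 + 2 R \left(-2\right)}\right) = 2 - \left(R + \frac{1}{R - 2 - 4 R}\right) = 2 - \left(R + \frac{1}{-2 - 3 R}\right) = 2 - R - \frac{1}{-2 - 3 R}$)
$g{\left(M,B \right)} = - 9 B M$ ($g{\left(M,B \right)} = - 9 M B = - 9 B M$)
$g{\left(z{\left(-2,-3 \right)},-2 \right)} \left(-13\right) = \left(-9\right) \left(-2\right) \frac{5 - 3 \left(-2\right)^{2} + 4 \left(-2\right)}{2 + 3 \left(-2\right)} \left(-13\right) = \left(-9\right) \left(-2\right) \frac{5 - 12 - 8}{2 - 6} \left(-13\right) = \left(-9\right) \left(-2\right) \frac{5 - 12 - 8}{-4} \left(-13\right) = \left(-9\right) \left(-2\right) \left(\left(- \frac{1}{4}\right) \left(-15\right)\right) \left(-13\right) = \left(-9\right) \left(-2\right) \frac{15}{4} \left(-13\right) = \frac{135}{2} \left(-13\right) = - \frac{1755}{2}$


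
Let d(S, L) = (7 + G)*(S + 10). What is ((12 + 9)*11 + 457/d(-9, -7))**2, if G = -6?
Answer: 473344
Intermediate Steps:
d(S, L) = 10 + S (d(S, L) = (7 - 6)*(S + 10) = 1*(10 + S) = 10 + S)
((12 + 9)*11 + 457/d(-9, -7))**2 = ((12 + 9)*11 + 457/(10 - 9))**2 = (21*11 + 457/1)**2 = (231 + 457*1)**2 = (231 + 457)**2 = 688**2 = 473344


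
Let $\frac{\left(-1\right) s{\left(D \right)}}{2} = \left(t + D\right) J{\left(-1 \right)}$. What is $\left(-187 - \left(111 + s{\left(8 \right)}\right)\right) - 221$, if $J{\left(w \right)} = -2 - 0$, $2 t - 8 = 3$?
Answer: $-573$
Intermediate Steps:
$t = \frac{11}{2}$ ($t = 4 + \frac{1}{2} \cdot 3 = 4 + \frac{3}{2} = \frac{11}{2} \approx 5.5$)
$J{\left(w \right)} = -2$ ($J{\left(w \right)} = -2 + 0 = -2$)
$s{\left(D \right)} = 22 + 4 D$ ($s{\left(D \right)} = - 2 \left(\frac{11}{2} + D\right) \left(-2\right) = - 2 \left(-11 - 2 D\right) = 22 + 4 D$)
$\left(-187 - \left(111 + s{\left(8 \right)}\right)\right) - 221 = \left(-187 - \left(133 + 32\right)\right) - 221 = \left(-187 - 165\right) - 221 = -352 - 221 = -573$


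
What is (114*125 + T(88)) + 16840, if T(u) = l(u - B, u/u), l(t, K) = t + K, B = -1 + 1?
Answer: 31179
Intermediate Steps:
B = 0
l(t, K) = K + t
T(u) = 1 + u (T(u) = u/u + (u - 1*0) = 1 + (u + 0) = 1 + u)
(114*125 + T(88)) + 16840 = (114*125 + (1 + 88)) + 16840 = (14250 + 89) + 16840 = 14339 + 16840 = 31179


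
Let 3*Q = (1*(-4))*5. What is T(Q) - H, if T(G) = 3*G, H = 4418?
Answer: -4438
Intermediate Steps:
Q = -20/3 (Q = ((1*(-4))*5)/3 = (-4*5)/3 = (⅓)*(-20) = -20/3 ≈ -6.6667)
T(Q) - H = 3*(-20/3) - 1*4418 = -20 - 4418 = -4438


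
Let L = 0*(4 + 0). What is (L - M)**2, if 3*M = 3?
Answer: 1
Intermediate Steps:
M = 1 (M = (1/3)*3 = 1)
L = 0 (L = 0*4 = 0)
(L - M)**2 = (0 - 1*1)**2 = (0 - 1)**2 = (-1)**2 = 1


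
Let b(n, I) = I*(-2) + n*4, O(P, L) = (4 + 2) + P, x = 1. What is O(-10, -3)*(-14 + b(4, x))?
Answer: 0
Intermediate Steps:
O(P, L) = 6 + P
b(n, I) = -2*I + 4*n
O(-10, -3)*(-14 + b(4, x)) = (6 - 10)*(-14 + (-2*1 + 4*4)) = -4*(-14 + (-2 + 16)) = -4*(-14 + 14) = -4*0 = 0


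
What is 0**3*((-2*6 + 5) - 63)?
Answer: 0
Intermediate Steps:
0**3*((-2*6 + 5) - 63) = 0*((-12 + 5) - 63) = 0*(-7 - 63) = 0*(-70) = 0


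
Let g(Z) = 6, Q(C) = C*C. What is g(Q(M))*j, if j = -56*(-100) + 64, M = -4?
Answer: 33984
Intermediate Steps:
Q(C) = C²
j = 5664 (j = 5600 + 64 = 5664)
g(Q(M))*j = 6*5664 = 33984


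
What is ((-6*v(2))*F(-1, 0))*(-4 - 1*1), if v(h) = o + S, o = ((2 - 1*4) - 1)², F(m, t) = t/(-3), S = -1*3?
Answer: 0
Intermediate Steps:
S = -3
F(m, t) = -t/3 (F(m, t) = t*(-⅓) = -t/3)
o = 9 (o = ((2 - 4) - 1)² = (-2 - 1)² = (-3)² = 9)
v(h) = 6 (v(h) = 9 - 3 = 6)
((-6*v(2))*F(-1, 0))*(-4 - 1*1) = ((-6*6)*(-⅓*0))*(-4 - 1*1) = (-36*0)*(-4 - 1) = 0*(-5) = 0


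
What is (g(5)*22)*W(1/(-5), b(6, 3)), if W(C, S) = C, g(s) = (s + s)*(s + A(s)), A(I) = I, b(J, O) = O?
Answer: -440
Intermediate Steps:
g(s) = 4*s**2 (g(s) = (s + s)*(s + s) = (2*s)*(2*s) = 4*s**2)
(g(5)*22)*W(1/(-5), b(6, 3)) = ((4*5**2)*22)/(-5) = ((4*25)*22)*(-1/5) = (100*22)*(-1/5) = 2200*(-1/5) = -440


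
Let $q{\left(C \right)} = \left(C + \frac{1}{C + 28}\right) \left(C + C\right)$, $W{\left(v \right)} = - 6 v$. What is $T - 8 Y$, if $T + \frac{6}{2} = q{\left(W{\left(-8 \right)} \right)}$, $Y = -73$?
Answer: $\frac{98615}{19} \approx 5190.3$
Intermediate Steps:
$q{\left(C \right)} = 2 C \left(C + \frac{1}{28 + C}\right)$ ($q{\left(C \right)} = \left(C + \frac{1}{28 + C}\right) 2 C = 2 C \left(C + \frac{1}{28 + C}\right)$)
$T = \frac{87519}{19}$ ($T = -3 + \frac{2 \left(\left(-6\right) \left(-8\right)\right) \left(1 + \left(\left(-6\right) \left(-8\right)\right)^{2} + 28 \left(\left(-6\right) \left(-8\right)\right)\right)}{28 - -48} = -3 + 2 \cdot 48 \frac{1}{28 + 48} \left(1 + 48^{2} + 28 \cdot 48\right) = -3 + 2 \cdot 48 \cdot \frac{1}{76} \left(1 + 2304 + 1344\right) = -3 + 2 \cdot 48 \cdot \frac{1}{76} \cdot 3649 = -3 + \frac{87576}{19} = \frac{87519}{19} \approx 4606.3$)
$T - 8 Y = \frac{87519}{19} - -584 = \frac{87519}{19} + 584 = \frac{98615}{19}$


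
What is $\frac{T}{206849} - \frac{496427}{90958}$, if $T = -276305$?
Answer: $- \frac{127817578713}{18814571342} \approx -6.7935$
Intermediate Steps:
$\frac{T}{206849} - \frac{496427}{90958} = - \frac{276305}{206849} - \frac{496427}{90958} = - \frac{127817578713}{18814571342}$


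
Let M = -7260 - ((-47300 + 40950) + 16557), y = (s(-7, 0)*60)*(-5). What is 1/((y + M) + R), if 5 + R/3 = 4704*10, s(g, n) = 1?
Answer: 1/123338 ≈ 8.1078e-6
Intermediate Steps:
y = -300 (y = (1*60)*(-5) = 60*(-5) = -300)
M = -17467 (M = -7260 - (-6350 + 16557) = -7260 - 1*10207 = -7260 - 10207 = -17467)
R = 141105 (R = -15 + 3*(4704*10) = -15 + 3*47040 = -15 + 141120 = 141105)
1/((y + M) + R) = 1/((-300 - 17467) + 141105) = 1/(-17767 + 141105) = 1/123338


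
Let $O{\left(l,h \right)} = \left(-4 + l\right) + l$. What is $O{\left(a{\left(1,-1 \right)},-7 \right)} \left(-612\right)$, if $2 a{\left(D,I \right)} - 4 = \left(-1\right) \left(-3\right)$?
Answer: $-1836$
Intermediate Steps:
$a{\left(D,I \right)} = \frac{7}{2}$ ($a{\left(D,I \right)} = 2 + \frac{\left(-1\right) \left(-3\right)}{2} = 2 + \frac{1}{2} \cdot 3 = 2 + \frac{3}{2} = \frac{7}{2}$)
$O{\left(l,h \right)} = -4 + 2 l$
$O{\left(a{\left(1,-1 \right)},-7 \right)} \left(-612\right) = \left(-4 + 2 \cdot \frac{7}{2}\right) \left(-612\right) = \left(-4 + 7\right) \left(-612\right) = 3 \left(-612\right) = -1836$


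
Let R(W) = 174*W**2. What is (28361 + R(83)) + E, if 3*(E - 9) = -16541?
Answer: 3664627/3 ≈ 1.2215e+6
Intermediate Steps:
E = -16514/3 (E = 9 + (1/3)*(-16541) = 9 - 16541/3 = -16514/3 ≈ -5504.7)
(28361 + R(83)) + E = (28361 + 174*83**2) - 16514/3 = (28361 + 174*6889) - 16514/3 = (28361 + 1198686) - 16514/3 = 1227047 - 16514/3 = 3664627/3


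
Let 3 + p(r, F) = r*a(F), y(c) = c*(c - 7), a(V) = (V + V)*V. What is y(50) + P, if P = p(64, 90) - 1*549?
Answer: 1038398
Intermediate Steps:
a(V) = 2*V² (a(V) = (2*V)*V = 2*V²)
y(c) = c*(-7 + c)
p(r, F) = -3 + 2*r*F² (p(r, F) = -3 + r*(2*F²) = -3 + 2*r*F²)
P = 1036248 (P = (-3 + 2*64*90²) - 1*549 = (-3 + 2*64*8100) - 549 = (-3 + 1036800) - 549 = 1036797 - 549 = 1036248)
y(50) + P = 50*(-7 + 50) + 1036248 = 50*43 + 1036248 = 2150 + 1036248 = 1038398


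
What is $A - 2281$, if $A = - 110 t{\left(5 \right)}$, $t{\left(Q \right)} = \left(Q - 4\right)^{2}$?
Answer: $-2391$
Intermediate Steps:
$t{\left(Q \right)} = \left(-4 + Q\right)^{2}$
$A = -110$ ($A = - 110 \left(-4 + 5\right)^{2} = - 110 \cdot 1^{2} = \left(-110\right) 1 = -110$)
$A - 2281 = -110 - 2281 = -2391$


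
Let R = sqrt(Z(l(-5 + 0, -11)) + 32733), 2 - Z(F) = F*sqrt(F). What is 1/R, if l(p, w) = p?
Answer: sqrt(5)/(5*sqrt(6547 + I*sqrt(5))) ≈ 0.0055271 - 9.4386e-7*I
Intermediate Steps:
Z(F) = 2 - F**(3/2) (Z(F) = 2 - F*sqrt(F) = 2 - F**(3/2))
R = sqrt(32735 + 5*I*sqrt(5)) (R = sqrt((2 - (-5 + 0)**(3/2)) + 32733) = sqrt((2 - (-5)**(3/2)) + 32733) = sqrt((2 - (-5)*I*sqrt(5)) + 32733) = sqrt((2 + 5*I*sqrt(5)) + 32733) = sqrt(32735 + 5*I*sqrt(5)) ≈ 180.93 + 0.031*I)
1/R = 1/(sqrt(32735 + 5*I*sqrt(5))) = 1/sqrt(32735 + 5*I*sqrt(5))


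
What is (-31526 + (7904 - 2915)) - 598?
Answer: -27135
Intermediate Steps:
(-31526 + (7904 - 2915)) - 598 = (-31526 + 4989) - 598 = -26537 - 598 = -27135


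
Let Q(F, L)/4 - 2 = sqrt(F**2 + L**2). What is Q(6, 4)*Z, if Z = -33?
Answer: -264 - 264*sqrt(13) ≈ -1215.9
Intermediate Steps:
Q(F, L) = 8 + 4*sqrt(F**2 + L**2)
Q(6, 4)*Z = (8 + 4*sqrt(6**2 + 4**2))*(-33) = (8 + 4*sqrt(36 + 16))*(-33) = (8 + 4*sqrt(52))*(-33) = (8 + 4*(2*sqrt(13)))*(-33) = (8 + 8*sqrt(13))*(-33) = -264 - 264*sqrt(13)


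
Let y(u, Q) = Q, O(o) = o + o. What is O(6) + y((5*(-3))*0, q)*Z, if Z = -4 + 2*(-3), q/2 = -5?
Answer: 112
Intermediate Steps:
q = -10 (q = 2*(-5) = -10)
O(o) = 2*o
Z = -10 (Z = -4 - 6 = -10)
O(6) + y((5*(-3))*0, q)*Z = 2*6 - 10*(-10) = 12 + 100 = 112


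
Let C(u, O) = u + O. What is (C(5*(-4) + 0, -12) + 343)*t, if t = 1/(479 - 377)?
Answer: 311/102 ≈ 3.0490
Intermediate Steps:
C(u, O) = O + u
t = 1/102 ≈ 0.0098039
(C(5*(-4) + 0, -12) + 343)*t = ((-12 + (5*(-4) + 0)) + 343)*(1/102) = ((-12 + (-20 + 0)) + 343)*(1/102) = ((-12 - 20) + 343)*(1/102) = (-32 + 343)*(1/102) = 311*(1/102) = 311/102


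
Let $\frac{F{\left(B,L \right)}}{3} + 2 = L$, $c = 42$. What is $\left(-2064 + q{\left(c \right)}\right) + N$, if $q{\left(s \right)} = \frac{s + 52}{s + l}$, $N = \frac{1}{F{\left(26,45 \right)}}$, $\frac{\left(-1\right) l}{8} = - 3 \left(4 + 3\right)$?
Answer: $- \frac{9316904}{4515} \approx -2063.5$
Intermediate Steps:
$F{\left(B,L \right)} = -6 + 3 L$
$l = 168$ ($l = - 8 \left(- 3 \left(4 + 3\right)\right) = - 8 \left(\left(-3\right) 7\right) = \left(-8\right) \left(-21\right) = 168$)
$N = \frac{1}{129}$ ($N = \frac{1}{-6 + 3 \cdot 45} = \frac{1}{-6 + 135} = \frac{1}{129} \approx 0.0077519$)
$q{\left(s \right)} = \frac{52 + s}{168 + s}$ ($q{\left(s \right)} = \frac{s + 52}{s + 168} = \frac{52 + s}{168 + s}$)
$\left(-2064 + q{\left(c \right)}\right) + N = \left(-2064 + \frac{52 + 42}{168 + 42}\right) + \frac{1}{129} = \left(-2064 + \frac{1}{210} \cdot 94\right) + \frac{1}{129} = \left(-2064 + \frac{47}{105}\right) + \frac{1}{129} = - \frac{216673}{105} + \frac{1}{129} = - \frac{9316904}{4515}$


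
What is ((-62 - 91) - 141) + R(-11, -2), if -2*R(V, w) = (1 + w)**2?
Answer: -589/2 ≈ -294.50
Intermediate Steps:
R(V, w) = -(1 + w)**2/2
((-62 - 91) - 141) + R(-11, -2) = ((-62 - 91) - 141) - (1 - 2)**2/2 = (-153 - 141) - 1/2*(-1)**2 = -294 - 1/2*1 = -294 - 1/2 = -589/2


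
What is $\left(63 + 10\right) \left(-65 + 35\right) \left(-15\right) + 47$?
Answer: $32897$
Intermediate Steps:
$\left(63 + 10\right) \left(-65 + 35\right) \left(-15\right) + 47 = 73 \left(-30\right) \left(-15\right) + 47 = \left(-2190\right) \left(-15\right) + 47 = 32850 + 47 = 32897$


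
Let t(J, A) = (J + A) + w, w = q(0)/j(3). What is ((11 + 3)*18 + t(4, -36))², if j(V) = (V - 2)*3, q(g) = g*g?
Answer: 48400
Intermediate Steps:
q(g) = g²
j(V) = -6 + 3*V (j(V) = (-2 + V)*3 = -6 + 3*V)
w = 0 (w = 0²/(-6 + 3*3) = 0/(-6 + 9) = 0/3 = 0*(⅓) = 0)
t(J, A) = A + J (t(J, A) = (J + A) + 0 = (A + J) + 0 = A + J)
((11 + 3)*18 + t(4, -36))² = ((11 + 3)*18 + (-36 + 4))² = (14*18 - 32)² = (252 - 32)² = 220² = 48400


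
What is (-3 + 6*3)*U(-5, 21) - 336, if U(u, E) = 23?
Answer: 9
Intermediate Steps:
(-3 + 6*3)*U(-5, 21) - 336 = (-3 + 6*3)*23 - 336 = (-3 + 18)*23 - 336 = 15*23 - 336 = 345 - 336 = 9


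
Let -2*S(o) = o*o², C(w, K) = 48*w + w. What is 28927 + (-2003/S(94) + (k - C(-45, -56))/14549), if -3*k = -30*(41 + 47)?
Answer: 174780654167983/6042083308 ≈ 28927.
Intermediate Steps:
C(w, K) = 49*w
k = 880 (k = -(-10)*(41 + 47) = -(-10)*88 = -⅓*(-2640) = 880)
S(o) = -o³/2 (S(o) = -o*o²/2 = -o³/2)
28927 + (-2003/S(94) + (k - C(-45, -56))/14549) = 28927 + (-2003/((-½*94³)) + (880 - 49*(-45))/14549) = 28927 + (-2003/((-½*830584)) + (880 - 1*(-2205))*(1/14549)) = 28927 + (-2003/(-415292) + (880 + 2205)*(1/14549)) = 28927 + (-2003*(-1/415292) + 3085*(1/14549)) = 28927 + (2003/415292 + 3085/14549) = 28927 + 1310317467/6042083308 = 174780654167983/6042083308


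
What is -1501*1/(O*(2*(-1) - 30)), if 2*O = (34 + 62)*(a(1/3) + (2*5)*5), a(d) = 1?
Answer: 1501/78336 ≈ 0.019161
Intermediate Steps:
O = 2448 (O = ((34 + 62)*(1 + (2*5)*5))/2 = (96*(1 + 10*5))/2 = (96*(1 + 50))/2 = (96*51)/2 = (½)*4896 = 2448)
-1501*1/(O*(2*(-1) - 30)) = -1501*1/(2448*(2*(-1) - 30)) = -1501*1/(2448*(-2 - 30)) = -1501/((-32*2448)) = -1501/(-78336) = -1501*(-1/78336) = 1501/78336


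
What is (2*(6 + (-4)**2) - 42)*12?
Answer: 24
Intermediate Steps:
(2*(6 + (-4)**2) - 42)*12 = (2*(6 + 16) - 42)*12 = (2*22 - 42)*12 = (44 - 42)*12 = 2*12 = 24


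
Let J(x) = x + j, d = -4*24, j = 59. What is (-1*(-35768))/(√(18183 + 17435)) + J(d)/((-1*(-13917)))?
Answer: -37/13917 + 17884*√35618/17809 ≈ 189.52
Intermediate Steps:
d = -96
J(x) = 59 + x (J(x) = x + 59 = 59 + x)
(-1*(-35768))/(√(18183 + 17435)) + J(d)/((-1*(-13917))) = (-1*(-35768))/(√(18183 + 17435)) + (59 - 96)/((-1*(-13917))) = 35768/(√35618) - 37/13917 = 35768*(√35618/35618) - 37*1/13917 = 17884*√35618/17809 - 37/13917 = -37/13917 + 17884*√35618/17809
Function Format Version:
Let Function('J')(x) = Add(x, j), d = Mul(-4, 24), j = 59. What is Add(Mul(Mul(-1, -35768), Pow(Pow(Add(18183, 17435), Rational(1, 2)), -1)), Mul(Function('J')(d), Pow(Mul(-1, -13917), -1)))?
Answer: Add(Rational(-37, 13917), Mul(Rational(17884, 17809), Pow(35618, Rational(1, 2)))) ≈ 189.52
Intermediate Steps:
d = -96
Function('J')(x) = Add(59, x) (Function('J')(x) = Add(x, 59) = Add(59, x))
Add(Mul(Mul(-1, -35768), Pow(Pow(Add(18183, 17435), Rational(1, 2)), -1)), Mul(Function('J')(d), Pow(Mul(-1, -13917), -1))) = Add(Mul(Mul(-1, -35768), Pow(Pow(Add(18183, 17435), Rational(1, 2)), -1)), Mul(Add(59, -96), Pow(Mul(-1, -13917), -1))) = Add(Mul(35768, Pow(Pow(35618, Rational(1, 2)), -1)), Mul(-37, Pow(13917, -1))) = Add(Mul(35768, Mul(Rational(1, 35618), Pow(35618, Rational(1, 2)))), Mul(-37, Rational(1, 13917))) = Add(Mul(Rational(17884, 17809), Pow(35618, Rational(1, 2))), Rational(-37, 13917)) = Add(Rational(-37, 13917), Mul(Rational(17884, 17809), Pow(35618, Rational(1, 2))))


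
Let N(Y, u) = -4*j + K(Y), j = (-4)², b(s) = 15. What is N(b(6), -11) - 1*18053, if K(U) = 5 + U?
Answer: -18097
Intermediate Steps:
j = 16
N(Y, u) = -59 + Y (N(Y, u) = -4*16 + (5 + Y) = -64 + (5 + Y) = -59 + Y)
N(b(6), -11) - 1*18053 = (-59 + 15) - 1*18053 = -44 - 18053 = -18097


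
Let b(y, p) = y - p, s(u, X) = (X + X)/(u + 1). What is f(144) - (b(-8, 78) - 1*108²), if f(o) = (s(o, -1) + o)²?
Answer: 682934634/21025 ≈ 32482.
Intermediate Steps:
s(u, X) = 2*X/(1 + u) (s(u, X) = (2*X)/(1 + u) = 2*X/(1 + u))
f(o) = (o - 2/(1 + o))² (f(o) = (2*(-1)/(1 + o) + o)² = (-2/(1 + o) + o)² = (o - 2/(1 + o))²)
f(144) - (b(-8, 78) - 1*108²) = (144 - 2/(1 + 144))² - ((-8 - 1*78) - 1*108²) = (144 - 2/145)² - ((-8 - 78) - 1*11664) = (144 - 2*1/145)² - (-86 - 11664) = (144 - 2/145)² - 1*(-11750) = (20878/145)² + 11750 = 435890884/21025 + 11750 = 682934634/21025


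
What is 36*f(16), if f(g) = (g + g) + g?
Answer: 1728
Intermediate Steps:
f(g) = 3*g (f(g) = 2*g + g = 3*g)
36*f(16) = 36*(3*16) = 36*48 = 1728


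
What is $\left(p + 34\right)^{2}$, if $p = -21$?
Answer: $169$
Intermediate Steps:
$\left(p + 34\right)^{2} = \left(-21 + 34\right)^{2} = 13^{2} = 169$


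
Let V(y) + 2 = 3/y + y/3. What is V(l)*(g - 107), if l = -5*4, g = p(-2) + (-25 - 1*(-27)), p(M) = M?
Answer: 56603/60 ≈ 943.38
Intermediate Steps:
g = 0 (g = -2 + (-25 - 1*(-27)) = -2 + (-25 + 27) = -2 + 2 = 0)
l = -20
V(y) = -2 + 3/y + y/3 (V(y) = -2 + (3/y + y/3) = -2 + 3/y + y/3)
V(l)*(g - 107) = (-2 + 3/(-20) + (⅓)*(-20))*(0 - 107) = (-2 + 3*(-1/20) - 20/3)*(-107) = (-2 - 3/20 - 20/3)*(-107) = -529/60*(-107) = 56603/60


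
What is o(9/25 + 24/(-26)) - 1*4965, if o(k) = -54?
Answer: -5019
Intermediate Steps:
o(9/25 + 24/(-26)) - 1*4965 = -54 - 1*4965 = -54 - 4965 = -5019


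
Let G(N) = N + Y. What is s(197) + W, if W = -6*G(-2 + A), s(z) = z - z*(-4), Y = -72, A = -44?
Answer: 1693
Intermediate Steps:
G(N) = -72 + N (G(N) = N - 72 = -72 + N)
s(z) = 5*z (s(z) = z - (-4)*z = z + 4*z = 5*z)
W = 708 (W = -6*(-72 + (-2 - 44)) = -6*(-72 - 46) = -6*(-118) = 708)
s(197) + W = 5*197 + 708 = 985 + 708 = 1693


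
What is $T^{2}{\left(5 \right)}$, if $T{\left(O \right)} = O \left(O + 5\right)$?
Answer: $2500$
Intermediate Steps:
$T{\left(O \right)} = O \left(5 + O\right)$
$T^{2}{\left(5 \right)} = \left(5 \left(5 + 5\right)\right)^{2} = \left(5 \cdot 10\right)^{2} = 50^{2} = 2500$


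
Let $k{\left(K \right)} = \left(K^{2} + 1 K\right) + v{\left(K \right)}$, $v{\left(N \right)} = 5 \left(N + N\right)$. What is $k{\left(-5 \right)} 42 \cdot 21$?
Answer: $-26460$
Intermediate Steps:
$v{\left(N \right)} = 10 N$ ($v{\left(N \right)} = 5 \cdot 2 N = 10 N$)
$k{\left(K \right)} = K^{2} + 11 K$ ($k{\left(K \right)} = \left(K^{2} + 1 K\right) + 10 K = \left(K^{2} + K\right) + 10 K = \left(K + K^{2}\right) + 10 K = K^{2} + 11 K$)
$k{\left(-5 \right)} 42 \cdot 21 = - 5 \left(11 - 5\right) 42 \cdot 21 = \left(-5\right) 6 \cdot 42 \cdot 21 = \left(-30\right) 42 \cdot 21 = \left(-1260\right) 21 = -26460$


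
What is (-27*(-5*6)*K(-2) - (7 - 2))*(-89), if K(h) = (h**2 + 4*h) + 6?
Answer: -143735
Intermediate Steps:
K(h) = 6 + h**2 + 4*h
(-27*(-5*6)*K(-2) - (7 - 2))*(-89) = (-27*(-5*6)*(6 + (-2)**2 + 4*(-2)) - (7 - 2))*(-89) = (-(-810)*(6 + 4 - 8) - 1*5)*(-89) = (-(-810)*2 - 5)*(-89) = (-27*(-60) - 5)*(-89) = (1620 - 5)*(-89) = 1615*(-89) = -143735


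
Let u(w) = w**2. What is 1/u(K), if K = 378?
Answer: 1/142884 ≈ 6.9987e-6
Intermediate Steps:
1/u(K) = 1/(378**2) = 1/142884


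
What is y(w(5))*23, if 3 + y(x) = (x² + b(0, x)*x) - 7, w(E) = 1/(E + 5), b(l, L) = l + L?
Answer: -11477/50 ≈ -229.54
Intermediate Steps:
b(l, L) = L + l
w(E) = 1/(5 + E)
y(x) = -10 + 2*x² (y(x) = -3 + ((x² + (x + 0)*x) - 7) = -3 + ((x² + x*x) - 7) = -3 + ((x² + x²) - 7) = -3 + (2*x² - 7) = -3 + (-7 + 2*x²) = -10 + 2*x²)
y(w(5))*23 = (-10 + 2*(1/(5 + 5))²)*23 = (-10 + 2*(1/10)²)*23 = (-10 + 2*(⅒)²)*23 = (-10 + 2*(1/100))*23 = (-10 + 1/50)*23 = -499/50*23 = -11477/50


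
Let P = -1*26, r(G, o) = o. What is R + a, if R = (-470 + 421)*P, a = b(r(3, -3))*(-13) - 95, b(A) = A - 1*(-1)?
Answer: 1205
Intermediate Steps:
b(A) = 1 + A (b(A) = A + 1 = 1 + A)
P = -26
a = -69 (a = (1 - 3)*(-13) - 95 = -2*(-13) - 95 = 26 - 95 = -69)
R = 1274 (R = (-470 + 421)*(-26) = -49*(-26) = 1274)
R + a = 1274 - 69 = 1205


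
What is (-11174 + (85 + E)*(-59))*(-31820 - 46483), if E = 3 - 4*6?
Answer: 1170629850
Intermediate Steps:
E = -21 (E = 3 - 24 = -21)
(-11174 + (85 + E)*(-59))*(-31820 - 46483) = (-11174 + (85 - 21)*(-59))*(-31820 - 46483) = (-11174 + 64*(-59))*(-78303) = (-11174 - 3776)*(-78303) = -14950*(-78303) = 1170629850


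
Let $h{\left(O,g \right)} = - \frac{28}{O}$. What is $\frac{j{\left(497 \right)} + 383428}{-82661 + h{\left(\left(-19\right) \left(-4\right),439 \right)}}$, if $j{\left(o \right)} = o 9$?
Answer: $- \frac{7370119}{1570566} \approx -4.6926$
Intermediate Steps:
$j{\left(o \right)} = 9 o$
$\frac{j{\left(497 \right)} + 383428}{-82661 + h{\left(\left(-19\right) \left(-4\right),439 \right)}} = \frac{9 \cdot 497 + 383428}{-82661 - \frac{28}{\left(-19\right) \left(-4\right)}} = \frac{4473 + 383428}{-82661 - \frac{28}{76}} = \frac{387901}{-82661 - \frac{7}{19}} = \frac{387901}{- \frac{1570566}{19}} = 387901 \left(- \frac{19}{1570566}\right) = - \frac{7370119}{1570566}$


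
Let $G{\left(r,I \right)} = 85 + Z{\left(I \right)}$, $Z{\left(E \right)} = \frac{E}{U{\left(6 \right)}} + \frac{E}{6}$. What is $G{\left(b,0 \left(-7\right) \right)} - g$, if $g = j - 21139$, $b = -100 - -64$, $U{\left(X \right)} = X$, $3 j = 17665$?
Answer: $\frac{46007}{3} \approx 15336.0$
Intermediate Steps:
$j = \frac{17665}{3}$ ($j = \frac{1}{3} \cdot 17665 = \frac{17665}{3} \approx 5888.3$)
$b = -36$ ($b = -100 + 64 = -36$)
$g = - \frac{45752}{3}$ ($g = \frac{17665}{3} - 21139 = - \frac{45752}{3} \approx -15251.0$)
$Z{\left(E \right)} = \frac{E}{3}$ ($Z{\left(E \right)} = \frac{E}{6} + \frac{E}{6} = \frac{E}{3}$)
$G{\left(r,I \right)} = 85 + \frac{I}{3}$
$G{\left(b,0 \left(-7\right) \right)} - g = \left(85 + \frac{0 \left(-7\right)}{3}\right) - - \frac{45752}{3} = \left(85 + \frac{1}{3} \cdot 0\right) + \frac{45752}{3} = \left(85 + 0\right) + \frac{45752}{3} = 85 + \frac{45752}{3} = \frac{46007}{3}$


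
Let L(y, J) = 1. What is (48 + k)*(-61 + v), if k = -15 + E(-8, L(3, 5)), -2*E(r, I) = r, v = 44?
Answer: -629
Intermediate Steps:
E(r, I) = -r/2
k = -11 (k = -15 - ½*(-8) = -15 + 4 = -11)
(48 + k)*(-61 + v) = (48 - 11)*(-61 + 44) = 37*(-17) = -629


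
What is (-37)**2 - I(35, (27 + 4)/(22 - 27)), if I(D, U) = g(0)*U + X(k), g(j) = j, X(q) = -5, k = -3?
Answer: 1374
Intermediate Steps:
I(D, U) = -5 (I(D, U) = 0*U - 5 = 0 - 5 = -5)
(-37)**2 - I(35, (27 + 4)/(22 - 27)) = (-37)**2 - 1*(-5) = 1369 + 5 = 1374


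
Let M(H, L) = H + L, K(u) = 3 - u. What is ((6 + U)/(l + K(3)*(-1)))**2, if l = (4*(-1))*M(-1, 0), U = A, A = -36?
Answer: 225/4 ≈ 56.250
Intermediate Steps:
U = -36
l = 4 (l = (4*(-1))*(-1 + 0) = -4*(-1) = 4)
((6 + U)/(l + K(3)*(-1)))**2 = ((6 - 36)/(4 + (3 - 1*3)*(-1)))**2 = (-30/(4 + (3 - 3)*(-1)))**2 = (-30/(4 + 0*(-1)))**2 = (-30/(4 + 0))**2 = (-30/4)**2 = (-30*1/4)**2 = (-15/2)**2 = 225/4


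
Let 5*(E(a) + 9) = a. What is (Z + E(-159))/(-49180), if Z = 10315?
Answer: -51371/245900 ≈ -0.20891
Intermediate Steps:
E(a) = -9 + a/5
(Z + E(-159))/(-49180) = (10315 + (-9 + (⅕)*(-159)))/(-49180) = (10315 + (-9 - 159/5))*(-1/49180) = (10315 - 204/5)*(-1/49180) = (51371/5)*(-1/49180) = -51371/245900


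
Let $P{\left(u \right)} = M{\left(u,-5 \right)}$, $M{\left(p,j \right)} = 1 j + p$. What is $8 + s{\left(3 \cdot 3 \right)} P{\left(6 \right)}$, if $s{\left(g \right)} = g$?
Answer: $17$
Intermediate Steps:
$M{\left(p,j \right)} = j + p$
$P{\left(u \right)} = -5 + u$
$8 + s{\left(3 \cdot 3 \right)} P{\left(6 \right)} = 8 + 3 \cdot 3 \left(-5 + 6\right) = 8 + 9 \cdot 1 = 8 + 9 = 17$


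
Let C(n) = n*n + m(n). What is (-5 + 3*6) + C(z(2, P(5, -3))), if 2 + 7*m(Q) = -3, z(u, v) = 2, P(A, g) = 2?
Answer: 114/7 ≈ 16.286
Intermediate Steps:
m(Q) = -5/7 (m(Q) = -2/7 + (⅐)*(-3) = -2/7 - 3/7 = -5/7)
C(n) = -5/7 + n² (C(n) = n*n - 5/7 = n² - 5/7 = -5/7 + n²)
(-5 + 3*6) + C(z(2, P(5, -3))) = (-5 + 3*6) + (-5/7 + 2²) = (-5 + 18) + (-5/7 + 4) = 13 + 23/7 = 114/7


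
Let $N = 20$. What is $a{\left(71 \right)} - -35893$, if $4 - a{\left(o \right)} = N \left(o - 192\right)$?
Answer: $38317$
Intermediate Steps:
$a{\left(o \right)} = 3844 - 20 o$ ($a{\left(o \right)} = 4 - 20 \left(o - 192\right) = 4 - 20 \left(-192 + o\right) = 4 - \left(-3840 + 20 o\right) = 3844 - 20 o$)
$a{\left(71 \right)} - -35893 = \left(3844 - 1420\right) - -35893 = \left(3844 - 1420\right) + 35893 = 2424 + 35893 = 38317$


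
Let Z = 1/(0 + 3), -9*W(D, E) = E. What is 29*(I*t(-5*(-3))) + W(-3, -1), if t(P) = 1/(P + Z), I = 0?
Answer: 1/9 ≈ 0.11111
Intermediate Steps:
W(D, E) = -E/9
Z = 1/3 ≈ 0.33333
t(P) = 1/(1/3 + P) (t(P) = 1/(P + 1/3) = 1/(1/3 + P))
29*(I*t(-5*(-3))) + W(-3, -1) = 29*(0*(3/(1 + 3*(-5*(-3))))) - 1/9*(-1) = 29*(0*(3/(1 + 3*15))) + 1/9 = 29*(0*(3/(1 + 45))) + 1/9 = 29*(0*(3/46)) + 1/9 = 29*0 + 1/9 = 0 + 1/9 = 1/9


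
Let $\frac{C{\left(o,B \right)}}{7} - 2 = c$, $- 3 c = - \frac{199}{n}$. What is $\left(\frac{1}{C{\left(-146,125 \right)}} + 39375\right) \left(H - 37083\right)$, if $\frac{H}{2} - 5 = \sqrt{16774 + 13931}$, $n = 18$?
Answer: $- \frac{3137003408817}{2149} + \frac{169233858 \sqrt{30705}}{2149} \approx -1.446 \cdot 10^{9}$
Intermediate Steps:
$c = \frac{199}{54}$ ($c = - \frac{\left(-199\right) \frac{1}{18}}{3} = \left(- \frac{1}{3}\right) \left(- \frac{199}{18}\right) = \frac{199}{54} \approx 3.6852$)
$C{\left(o,B \right)} = \frac{2149}{54}$ ($C{\left(o,B \right)} = 14 + 7 \cdot \frac{199}{54} = 14 + \frac{1393}{54} = \frac{2149}{54}$)
$H = 10 + 2 \sqrt{30705}$ ($H = 10 + 2 \sqrt{16774 + 13931} = 10 + 2 \sqrt{30705} \approx 360.46$)
$\left(\frac{1}{C{\left(-146,125 \right)}} + 39375\right) \left(H - 37083\right) = \left(\frac{1}{\frac{2149}{54}} + 39375\right) \left(\left(10 + 2 \sqrt{30705}\right) - 37083\right) = \left(\frac{54}{2149} + 39375\right) \left(-37073 + 2 \sqrt{30705}\right) = \frac{84616929 \left(-37073 + 2 \sqrt{30705}\right)}{2149} = - \frac{3137003408817}{2149} + \frac{169233858 \sqrt{30705}}{2149}$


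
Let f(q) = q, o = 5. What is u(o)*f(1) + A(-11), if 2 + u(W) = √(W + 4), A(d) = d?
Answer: -10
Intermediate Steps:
u(W) = -2 + √(4 + W) (u(W) = -2 + √(W + 4) = -2 + √(4 + W))
u(o)*f(1) + A(-11) = (-2 + √(4 + 5))*1 - 11 = (-2 + √9)*1 - 11 = (-2 + 3)*1 - 11 = 1*1 - 11 = 1 - 11 = -10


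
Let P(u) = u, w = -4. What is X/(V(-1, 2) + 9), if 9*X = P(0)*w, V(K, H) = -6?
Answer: 0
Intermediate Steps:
X = 0 (X = (0*(-4))/9 = (⅑)*0 = 0)
X/(V(-1, 2) + 9) = 0/(-6 + 9) = 0/3 = (⅓)*0 = 0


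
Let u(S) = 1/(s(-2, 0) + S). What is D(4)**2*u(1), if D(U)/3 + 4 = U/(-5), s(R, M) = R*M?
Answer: 5184/25 ≈ 207.36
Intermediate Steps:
s(R, M) = M*R
D(U) = -12 - 3*U/5 (D(U) = -12 + 3*(U/(-5)) = -12 + 3*(U*(-1/5)) = -12 + 3*(-U/5) = -12 - 3*U/5)
u(S) = 1/S (u(S) = 1/(0*(-2) + S) = 1/(0 + S) = 1/S)
D(4)**2*u(1) = (-12 - 3/5*4)**2/1 = (-12 - 12/5)**2*1 = (-72/5)**2*1 = (5184/25)*1 = 5184/25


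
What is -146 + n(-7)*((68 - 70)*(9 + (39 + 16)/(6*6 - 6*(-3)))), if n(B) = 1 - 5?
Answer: -1778/27 ≈ -65.852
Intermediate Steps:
n(B) = -4
-146 + n(-7)*((68 - 70)*(9 + (39 + 16)/(6*6 - 6*(-3)))) = -146 - 4*(68 - 70)*(9 + (39 + 16)/(6*6 - 6*(-3))) = -146 - (-8)*(9 + 55/(36 + 18)) = -146 - (-8)*(9 + 55/54) = -146 - (-8)*541/54 = -146 - 4*(-541/27) = -146 + 2164/27 = -1778/27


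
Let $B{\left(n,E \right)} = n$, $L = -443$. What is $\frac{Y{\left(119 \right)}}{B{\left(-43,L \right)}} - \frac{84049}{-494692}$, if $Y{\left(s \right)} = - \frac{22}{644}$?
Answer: $\frac{584592033}{3424752716} \approx 0.1707$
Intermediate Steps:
$Y{\left(s \right)} = - \frac{11}{322}$ ($Y{\left(s \right)} = \left(-22\right) \frac{1}{644} = - \frac{11}{322}$)
$\frac{Y{\left(119 \right)}}{B{\left(-43,L \right)}} - \frac{84049}{-494692} = - \frac{11}{322 \left(-43\right)} - \frac{84049}{-494692} = \left(- \frac{11}{322}\right) \left(- \frac{1}{43}\right) - - \frac{84049}{494692} = \frac{11}{13846} + \frac{84049}{494692} = \frac{584592033}{3424752716}$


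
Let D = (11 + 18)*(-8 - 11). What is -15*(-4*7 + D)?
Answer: 8685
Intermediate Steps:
D = -551 (D = 29*(-19) = -551)
-15*(-4*7 + D) = -15*(-4*7 - 551) = -15*(-28 - 551) = -15*(-579) = 8685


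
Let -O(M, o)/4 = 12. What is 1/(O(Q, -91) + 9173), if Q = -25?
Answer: 1/9125 ≈ 0.00010959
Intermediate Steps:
O(M, o) = -48 (O(M, o) = -4*12 = -48)
1/(O(Q, -91) + 9173) = 1/(-48 + 9173) = 1/9125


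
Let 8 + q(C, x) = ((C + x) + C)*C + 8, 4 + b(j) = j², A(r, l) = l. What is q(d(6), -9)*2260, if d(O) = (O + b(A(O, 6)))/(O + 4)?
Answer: -60116/5 ≈ -12023.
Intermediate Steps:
b(j) = -4 + j²
d(O) = (32 + O)/(4 + O) (d(O) = (O + (-4 + 6²))/(O + 4) = (O + (-4 + 36))/(4 + O) = (O + 32)/(4 + O) = (32 + O)/(4 + O))
q(C, x) = C*(x + 2*C) (q(C, x) = -8 + (((C + x) + C)*C + 8) = -8 + ((x + 2*C)*C + 8) = -8 + (C*(x + 2*C) + 8) = -8 + (8 + C*(x + 2*C)) = C*(x + 2*C))
q(d(6), -9)*2260 = (((32 + 6)/(4 + 6))*(-9 + 2*((32 + 6)/(4 + 6))))*2260 = ((38/10)*(-9 + 2*(38/10)))*2260 = (((⅒)*38)*(-9 + 2*((⅒)*38)))*2260 = (19*(-9 + 2*(19/5))/5)*2260 = (19*(-9 + 38/5)/5)*2260 = ((19/5)*(-7/5))*2260 = -133/25*2260 = -60116/5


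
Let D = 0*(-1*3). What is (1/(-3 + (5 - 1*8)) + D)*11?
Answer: -11/6 ≈ -1.8333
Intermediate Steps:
D = 0 (D = 0*(-3) = 0)
(1/(-3 + (5 - 1*8)) + D)*11 = (1/(-3 + (5 - 1*8)) + 0)*11 = (1/(-3 + (5 - 8)) + 0)*11 = (1/(-3 - 3) + 0)*11 = (1/(-6) + 0)*11 = (-1/6 + 0)*11 = -1/6*11 = -11/6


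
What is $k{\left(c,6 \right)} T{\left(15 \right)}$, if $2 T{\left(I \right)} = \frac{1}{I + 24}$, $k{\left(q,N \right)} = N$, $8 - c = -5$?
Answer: $\frac{1}{13} \approx 0.076923$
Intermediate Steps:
$c = 13$ ($c = 8 - -5 = 8 + 5 = 13$)
$T{\left(I \right)} = \frac{1}{2 \left(24 + I\right)}$ ($T{\left(I \right)} = \frac{1}{2 \left(I + 24\right)} = \frac{1}{2 \left(24 + I\right)}$)
$k{\left(c,6 \right)} T{\left(15 \right)} = 6 \frac{1}{2 \left(24 + 15\right)} = 6 \frac{1}{2 \cdot 39} = 6 \cdot \frac{1}{2} \cdot \frac{1}{39} = 6 \cdot \frac{1}{78} = \frac{1}{13}$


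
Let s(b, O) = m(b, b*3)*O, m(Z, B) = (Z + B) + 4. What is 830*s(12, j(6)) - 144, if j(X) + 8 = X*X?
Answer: 1208336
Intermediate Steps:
m(Z, B) = 4 + B + Z (m(Z, B) = (B + Z) + 4 = 4 + B + Z)
j(X) = -8 + X² (j(X) = -8 + X*X = -8 + X²)
s(b, O) = O*(4 + 4*b) (s(b, O) = (4 + b*3 + b)*O = (4 + 3*b + b)*O = (4 + 4*b)*O = O*(4 + 4*b))
830*s(12, j(6)) - 144 = 830*(4*(-8 + 6²)*(1 + 12)) - 144 = 830*(4*(-8 + 36)*13) - 144 = 830*(4*28*13) - 144 = 830*1456 - 144 = 1208480 - 144 = 1208336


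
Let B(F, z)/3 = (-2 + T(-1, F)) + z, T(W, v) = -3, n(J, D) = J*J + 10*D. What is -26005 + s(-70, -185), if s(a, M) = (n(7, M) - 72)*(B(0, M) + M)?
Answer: 1388110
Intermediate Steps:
n(J, D) = J² + 10*D
B(F, z) = -15 + 3*z (B(F, z) = 3*((-2 - 3) + z) = 3*(-5 + z) = -15 + 3*z)
s(a, M) = (-23 + 10*M)*(-15 + 4*M) (s(a, M) = ((7² + 10*M) - 72)*((-15 + 3*M) + M) = ((49 + 10*M) - 72)*(-15 + 4*M) = (-23 + 10*M)*(-15 + 4*M))
-26005 + s(-70, -185) = -26005 + (345 - 242*(-185) + 40*(-185)²) = -26005 + (345 + 44770 + 40*34225) = -26005 + (345 + 44770 + 1369000) = -26005 + 1414115 = 1388110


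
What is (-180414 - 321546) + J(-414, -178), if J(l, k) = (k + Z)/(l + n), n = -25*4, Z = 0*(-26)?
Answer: -129003631/257 ≈ -5.0196e+5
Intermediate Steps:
Z = 0
n = -100
J(l, k) = k/(-100 + l) (J(l, k) = (k + 0)/(l - 100) = k/(-100 + l))
(-180414 - 321546) + J(-414, -178) = (-180414 - 321546) - 178/(-100 - 414) = -501960 - 178/(-514) = -501960 - 178*(-1/514) = -501960 + 89/257 = -129003631/257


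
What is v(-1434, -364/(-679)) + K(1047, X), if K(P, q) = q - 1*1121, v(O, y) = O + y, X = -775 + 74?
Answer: -315780/97 ≈ -3255.5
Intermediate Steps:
X = -701
K(P, q) = -1121 + q (K(P, q) = q - 1121 = -1121 + q)
v(-1434, -364/(-679)) + K(1047, X) = (-1434 - 364/(-679)) + (-1121 - 701) = (-1434 - 364*(-1/679)) - 1822 = (-1434 + 52/97) - 1822 = -139046/97 - 1822 = -315780/97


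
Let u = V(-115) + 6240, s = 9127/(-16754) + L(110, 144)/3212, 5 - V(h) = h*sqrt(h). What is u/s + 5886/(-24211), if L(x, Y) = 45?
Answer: -4068348946288522/345757218367 - 3094296260*I*sqrt(115)/14280997 ≈ -11766.0 - 2323.6*I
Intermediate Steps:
V(h) = 5 - h**(3/2) (V(h) = 5 - h*sqrt(h) = 5 - h**(3/2))
s = -14280997/26906924 (s = 9127/(-16754) + 45/3212 = 9127*(-1/16754) + 45*(1/3212) = -9127/16754 + 45/3212 = -14280997/26906924 ≈ -0.53076)
u = 6245 + 115*I*sqrt(115) (u = (5 - (-115)**(3/2)) + 6240 = (5 - (-115)*I*sqrt(115)) + 6240 = (5 + 115*I*sqrt(115)) + 6240 = 6245 + 115*I*sqrt(115) ≈ 6245.0 + 1233.2*I)
u/s + 5886/(-24211) = (6245 + 115*I*sqrt(115))/(-14280997/26906924) + 5886/(-24211) = (6245 + 115*I*sqrt(115))*(-26906924/14280997) + 5886*(-1/24211) = (-168033740380/14280997 - 3094296260*I*sqrt(115)/14280997) - 5886/24211 = -4068348946288522/345757218367 - 3094296260*I*sqrt(115)/14280997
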